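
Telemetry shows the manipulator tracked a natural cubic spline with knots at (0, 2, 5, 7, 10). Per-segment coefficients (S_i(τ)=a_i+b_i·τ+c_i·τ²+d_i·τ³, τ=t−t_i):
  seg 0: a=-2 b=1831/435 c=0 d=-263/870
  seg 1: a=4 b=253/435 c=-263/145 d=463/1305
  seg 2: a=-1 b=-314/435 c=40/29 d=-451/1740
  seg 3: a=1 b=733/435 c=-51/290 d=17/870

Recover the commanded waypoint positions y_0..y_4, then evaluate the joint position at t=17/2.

y_0=-2 y_1=4 y_2=-1 y_3=1 y_4=5
S(17/2) = 7419/2320

y_0 = S_0(0) = a_0 = -2
y_1 = S_1(0) = a_1 = 4
y_2 = S_2(0) = a_2 = -1
y_3 = S_3(0) = a_3 = 1
y_4 = S_3(3) = 5
t_q=17/2 is in segment 3 (τ=3/2); S_3(τ)=7419/2320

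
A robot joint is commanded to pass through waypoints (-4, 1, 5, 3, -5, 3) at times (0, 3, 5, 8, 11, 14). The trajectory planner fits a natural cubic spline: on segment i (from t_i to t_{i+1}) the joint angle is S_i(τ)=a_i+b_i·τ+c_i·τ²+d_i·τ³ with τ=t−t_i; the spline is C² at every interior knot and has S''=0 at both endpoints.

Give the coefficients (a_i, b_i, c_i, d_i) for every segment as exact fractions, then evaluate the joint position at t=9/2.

  seg 0: a=-4 b=317/220 c=0 d=149/5940
  seg 1: a=1 b=233/110 c=149/660 d=-47/330
  seg 2: a=5 b=433/330 c=-83/132 d=-61/5940
  seg 3: a=3 b=-1807/660 c=-119/165 d=295/1188
  seg 4: a=-5 b=-119/330 c=333/220 d=-37/220
S(9/2) = 185/44

Δ: Δ0=5/3, Δ1=2, Δ2=-2/3, Δ3=-8/3, Δ4=8/3
row 1: diag=10, rhs=2; c'=1/5, d'=1/5
row 2: denom=10−2·1/5=48/5; d'=(-16−2·1/5)/(48/5)=-41/24
row 3: denom=12−3·5/16=177/16; d'=(-12−3·-41/24)/(177/16)=-110/177
row 4: denom=12−3·16/59=660/59; d'=(32−3·-110/177)/(660/59)=333/110
back: M4=333/110
back: M3=-110/177−16/59·333/110=-238/165
back: M2=-41/24−5/16·-238/165=-83/66
back: M1=1/5−1/5·-83/66=149/330
M: M0=0, M1=149/330, M2=-83/66, M3=-238/165, M4=333/110, M5=0
seg 0: a=-4, c=M0/2=0, d=(M1−M0)/(6·3)=149/5940, b=Δ0−h0·(2M0+M1)/6=317/220
seg 1: a=1, c=M1/2=149/660, d=(M2−M1)/(6·2)=-47/330, b=Δ1−h1·(2M1+M2)/6=233/110
seg 2: a=5, c=M2/2=-83/132, d=(M3−M2)/(6·3)=-61/5940, b=Δ2−h2·(2M2+M3)/6=433/330
seg 3: a=3, c=M3/2=-119/165, d=(M4−M3)/(6·3)=295/1188, b=Δ3−h3·(2M3+M4)/6=-1807/660
seg 4: a=-5, c=M4/2=333/220, d=(M5−M4)/(6·3)=-37/220, b=Δ4−h4·(2M4+M5)/6=-119/330
t_q=9/2 → seg 1, τ=3/2; S=1+233/110·τ+149/660·τ²+-47/330·τ³=185/44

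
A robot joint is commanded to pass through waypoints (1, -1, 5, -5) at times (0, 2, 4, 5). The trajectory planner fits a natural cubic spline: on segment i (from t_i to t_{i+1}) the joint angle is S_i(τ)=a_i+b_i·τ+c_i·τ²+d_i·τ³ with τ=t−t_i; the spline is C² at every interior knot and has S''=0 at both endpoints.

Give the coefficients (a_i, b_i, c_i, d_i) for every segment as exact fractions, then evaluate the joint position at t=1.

  seg 0: a=1 b=-36/11 c=0 d=25/44
  seg 1: a=-1 b=39/11 c=75/22 d=-81/44
  seg 2: a=5 b=-54/11 c=-84/11 d=28/11
S(1) = -75/44

Δ: Δ0=-1, Δ1=3, Δ2=-10
row 1: diag=8, rhs=24; c'=1/4, d'=3
row 2: denom=6−2·1/4=11/2; d'=(-78−2·3)/(11/2)=-168/11
back: M2=-168/11
back: M1=3−1/4·-168/11=75/11
M: M0=0, M1=75/11, M2=-168/11, M3=0
seg 0: a=1, c=M0/2=0, d=(M1−M0)/(6·2)=25/44, b=Δ0−h0·(2M0+M1)/6=-36/11
seg 1: a=-1, c=M1/2=75/22, d=(M2−M1)/(6·2)=-81/44, b=Δ1−h1·(2M1+M2)/6=39/11
seg 2: a=5, c=M2/2=-84/11, d=(M3−M2)/(6·1)=28/11, b=Δ2−h2·(2M2+M3)/6=-54/11
t_q=1 → seg 0, τ=1; S=1+-36/11·τ+0·τ²+25/44·τ³=-75/44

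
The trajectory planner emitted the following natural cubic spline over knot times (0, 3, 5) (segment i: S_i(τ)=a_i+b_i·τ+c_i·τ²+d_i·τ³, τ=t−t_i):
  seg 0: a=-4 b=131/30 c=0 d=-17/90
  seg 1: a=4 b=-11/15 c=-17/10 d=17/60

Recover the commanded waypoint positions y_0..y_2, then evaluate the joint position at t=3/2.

y_0 = S_0(0) = a_0 = -4
y_1 = S_1(0) = a_1 = 4
y_2 = S_1(2) = -2
t_q=3/2 is in segment 0 (τ=3/2); S_0(τ)=153/80

y_0=-4 y_1=4 y_2=-2
S(3/2) = 153/80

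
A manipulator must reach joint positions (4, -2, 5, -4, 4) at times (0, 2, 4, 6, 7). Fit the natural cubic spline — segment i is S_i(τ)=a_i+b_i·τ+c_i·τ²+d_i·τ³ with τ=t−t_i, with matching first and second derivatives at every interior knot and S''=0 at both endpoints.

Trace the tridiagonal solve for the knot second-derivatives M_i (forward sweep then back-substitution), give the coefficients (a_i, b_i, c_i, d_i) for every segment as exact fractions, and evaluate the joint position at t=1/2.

Δ: Δ0=-3, Δ1=7/2, Δ2=-9/2, Δ3=8
row 1: diag=8, rhs=39; c'=1/4, d'=39/8
row 2: denom=8−2·1/4=15/2; d'=(-48−2·39/8)/(15/2)=-77/10
row 3: denom=6−2·4/15=82/15; d'=(75−2·-77/10)/(82/15)=678/41
back: M3=678/41
back: M2=-77/10−4/15·678/41=-993/82
back: M1=39/8−1/4·-993/82=324/41
M: M0=0, M1=324/41, M2=-993/82, M3=678/41, M4=0
seg 0: a=4, c=M0/2=0, d=(M1−M0)/(6·2)=27/41, b=Δ0−h0·(2M0+M1)/6=-231/41
seg 1: a=-2, c=M1/2=162/41, d=(M2−M1)/(6·2)=-547/328, b=Δ1−h1·(2M1+M2)/6=93/41
seg 2: a=5, c=M2/2=-993/164, d=(M3−M2)/(6·2)=783/328, b=Δ2−h2·(2M2+M3)/6=-159/82
seg 3: a=-4, c=M3/2=339/41, d=(M4−M3)/(6·1)=-113/41, b=Δ3−h3·(2M3+M4)/6=102/41
t_q=1/2 → seg 0, τ=1/2; S=4+-231/41·τ+0·τ²+27/41·τ³=415/328

  seg 0: a=4 b=-231/41 c=0 d=27/41
  seg 1: a=-2 b=93/41 c=162/41 d=-547/328
  seg 2: a=5 b=-159/82 c=-993/164 d=783/328
  seg 3: a=-4 b=102/41 c=339/41 d=-113/41
S(1/2) = 415/328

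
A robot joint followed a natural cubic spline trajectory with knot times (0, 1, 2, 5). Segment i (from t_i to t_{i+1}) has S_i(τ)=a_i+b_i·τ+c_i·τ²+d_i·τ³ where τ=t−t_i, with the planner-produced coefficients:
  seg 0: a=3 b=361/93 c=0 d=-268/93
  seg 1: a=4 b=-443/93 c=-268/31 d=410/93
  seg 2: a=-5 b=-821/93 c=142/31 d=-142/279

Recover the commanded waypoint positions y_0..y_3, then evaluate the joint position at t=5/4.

y_0 = S_0(0) = a_0 = 3
y_1 = S_1(0) = a_1 = 4
y_2 = S_2(0) = a_2 = -5
y_3 = S_2(3) = -4
t_q=5/4 is in segment 1 (τ=1/4); S_1(τ)=2319/992

y_0=3 y_1=4 y_2=-5 y_3=-4
S(5/4) = 2319/992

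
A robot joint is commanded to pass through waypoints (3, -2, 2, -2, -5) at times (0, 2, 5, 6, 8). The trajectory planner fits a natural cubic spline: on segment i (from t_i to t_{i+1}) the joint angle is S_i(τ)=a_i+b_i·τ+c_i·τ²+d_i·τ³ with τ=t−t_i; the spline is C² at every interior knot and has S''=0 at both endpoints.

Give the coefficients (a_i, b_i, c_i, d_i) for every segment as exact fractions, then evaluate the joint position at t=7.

  seg 0: a=3 b=-2411/624 c=0 d=851/2496
  seg 1: a=-2 b=71/312 c=851/416 d=-161/288
  seg 2: a=2 b=-3235/1248 c=-621/208 d=1969/1248
  seg 3: a=-2 b=-1195/312 c=727/416 d=-727/2496
S(7) = -3639/832

Δ: Δ0=-5/2, Δ1=4/3, Δ2=-4, Δ3=-3/2
row 1: diag=10, rhs=23; c'=3/10, d'=23/10
row 2: denom=8−3·3/10=71/10; d'=(-32−3·23/10)/(71/10)=-389/71
row 3: denom=6−1·10/71=416/71; d'=(15−1·-389/71)/(416/71)=727/208
back: M3=727/208
back: M2=-389/71−10/71·727/208=-621/104
back: M1=23/10−3/10·-621/104=851/208
M: M0=0, M1=851/208, M2=-621/104, M3=727/208, M4=0
seg 0: a=3, c=M0/2=0, d=(M1−M0)/(6·2)=851/2496, b=Δ0−h0·(2M0+M1)/6=-2411/624
seg 1: a=-2, c=M1/2=851/416, d=(M2−M1)/(6·3)=-161/288, b=Δ1−h1·(2M1+M2)/6=71/312
seg 2: a=2, c=M2/2=-621/208, d=(M3−M2)/(6·1)=1969/1248, b=Δ2−h2·(2M2+M3)/6=-3235/1248
seg 3: a=-2, c=M3/2=727/416, d=(M4−M3)/(6·2)=-727/2496, b=Δ3−h3·(2M3+M4)/6=-1195/312
t_q=7 → seg 3, τ=1; S=-2+-1195/312·τ+727/416·τ²+-727/2496·τ³=-3639/832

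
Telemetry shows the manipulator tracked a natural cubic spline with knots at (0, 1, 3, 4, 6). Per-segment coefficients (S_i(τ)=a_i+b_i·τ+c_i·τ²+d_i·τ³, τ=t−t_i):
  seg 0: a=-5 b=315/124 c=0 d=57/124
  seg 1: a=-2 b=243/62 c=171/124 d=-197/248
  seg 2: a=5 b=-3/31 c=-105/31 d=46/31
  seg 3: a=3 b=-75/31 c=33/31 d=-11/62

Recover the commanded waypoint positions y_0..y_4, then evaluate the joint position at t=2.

y_0 = S_0(0) = a_0 = -5
y_1 = S_1(0) = a_1 = -2
y_2 = S_2(0) = a_2 = 5
y_3 = S_3(0) = a_3 = 3
y_4 = S_3(2) = 1
t_q=2 is in segment 1 (τ=1); S_1(τ)=621/248

y_0=-5 y_1=-2 y_2=5 y_3=3 y_4=1
S(2) = 621/248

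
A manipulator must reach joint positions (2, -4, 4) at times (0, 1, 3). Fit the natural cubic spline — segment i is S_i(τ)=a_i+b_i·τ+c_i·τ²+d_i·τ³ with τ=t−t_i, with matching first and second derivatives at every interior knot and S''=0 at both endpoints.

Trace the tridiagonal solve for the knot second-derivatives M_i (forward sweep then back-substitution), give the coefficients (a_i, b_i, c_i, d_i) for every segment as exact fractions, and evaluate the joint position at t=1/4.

Δ: Δ0=-6, Δ1=4
row 1: diag=6, rhs=60; c'=1/3, d'=10
back: M1=10
M: M0=0, M1=10, M2=0
seg 0: a=2, c=M0/2=0, d=(M1−M0)/(6·1)=5/3, b=Δ0−h0·(2M0+M1)/6=-23/3
seg 1: a=-4, c=M1/2=5, d=(M2−M1)/(6·2)=-5/6, b=Δ1−h1·(2M1+M2)/6=-8/3
t_q=1/4 → seg 0, τ=1/4; S=2+-23/3·τ+0·τ²+5/3·τ³=7/64

  seg 0: a=2 b=-23/3 c=0 d=5/3
  seg 1: a=-4 b=-8/3 c=5 d=-5/6
S(1/4) = 7/64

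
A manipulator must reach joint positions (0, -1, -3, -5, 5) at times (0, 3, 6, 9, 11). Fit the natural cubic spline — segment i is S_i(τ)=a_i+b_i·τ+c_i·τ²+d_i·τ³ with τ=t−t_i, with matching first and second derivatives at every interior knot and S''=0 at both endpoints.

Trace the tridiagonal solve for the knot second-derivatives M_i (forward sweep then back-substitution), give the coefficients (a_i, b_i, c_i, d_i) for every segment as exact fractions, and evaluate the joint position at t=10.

  seg 0: a=0 b=-76/207 c=0 d=7/1863
  seg 1: a=-1 b=-55/207 c=7/207 d=-104/1863
  seg 2: a=-3 b=-325/207 c=-97/207 d=478/1863
  seg 3: a=-5 b=527/207 c=127/69 d=-127/414
S(10) = -127/138

Δ: Δ0=-1/3, Δ1=-2/3, Δ2=-2/3, Δ3=5
row 1: diag=12, rhs=-2; c'=1/4, d'=-1/6
row 2: denom=12−3·1/4=45/4; d'=(0−3·-1/6)/(45/4)=2/45
row 3: denom=10−3·4/15=46/5; d'=(34−3·2/45)/(46/5)=254/69
back: M3=254/69
back: M2=2/45−4/15·254/69=-194/207
back: M1=-1/6−1/4·-194/207=14/207
M: M0=0, M1=14/207, M2=-194/207, M3=254/69, M4=0
seg 0: a=0, c=M0/2=0, d=(M1−M0)/(6·3)=7/1863, b=Δ0−h0·(2M0+M1)/6=-76/207
seg 1: a=-1, c=M1/2=7/207, d=(M2−M1)/(6·3)=-104/1863, b=Δ1−h1·(2M1+M2)/6=-55/207
seg 2: a=-3, c=M2/2=-97/207, d=(M3−M2)/(6·3)=478/1863, b=Δ2−h2·(2M2+M3)/6=-325/207
seg 3: a=-5, c=M3/2=127/69, d=(M4−M3)/(6·2)=-127/414, b=Δ3−h3·(2M3+M4)/6=527/207
t_q=10 → seg 3, τ=1; S=-5+527/207·τ+127/69·τ²+-127/414·τ³=-127/138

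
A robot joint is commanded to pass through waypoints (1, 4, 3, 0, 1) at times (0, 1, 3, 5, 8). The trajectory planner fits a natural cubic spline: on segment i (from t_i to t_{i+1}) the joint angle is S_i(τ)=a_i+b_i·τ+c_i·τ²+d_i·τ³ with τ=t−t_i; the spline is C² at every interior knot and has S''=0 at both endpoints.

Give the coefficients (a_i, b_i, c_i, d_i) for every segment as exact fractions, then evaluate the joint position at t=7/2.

Δ: Δ0=3, Δ1=-1/2, Δ2=-3/2, Δ3=1/3
row 1: diag=6, rhs=-21; c'=1/3, d'=-7/2
row 2: denom=8−2·1/3=22/3; d'=(-6−2·-7/2)/(22/3)=3/22
row 3: denom=10−2·3/11=104/11; d'=(11−2·3/22)/(104/11)=59/52
back: M3=59/52
back: M2=3/22−3/11·59/52=-9/52
back: M1=-7/2−1/3·-9/52=-179/52
M: M0=0, M1=-179/52, M2=-9/52, M3=59/52, M4=0
seg 0: a=1, c=M0/2=0, d=(M1−M0)/(6·1)=-179/312, b=Δ0−h0·(2M0+M1)/6=1115/312
seg 1: a=4, c=M1/2=-179/104, d=(M2−M1)/(6·2)=85/312, b=Δ1−h1·(2M1+M2)/6=289/156
seg 2: a=3, c=M2/2=-9/104, d=(M3−M2)/(6·2)=17/156, b=Δ2−h2·(2M2+M3)/6=-275/156
seg 3: a=0, c=M3/2=59/104, d=(M4−M3)/(6·3)=-59/936, b=Δ3−h3·(2M3+M4)/6=-125/156
t_q=7/2 → seg 2, τ=1/2; S=3+-275/156·τ+-9/104·τ²+17/156·τ³=439/208

  seg 0: a=1 b=1115/312 c=0 d=-179/312
  seg 1: a=4 b=289/156 c=-179/104 d=85/312
  seg 2: a=3 b=-275/156 c=-9/104 d=17/156
  seg 3: a=0 b=-125/156 c=59/104 d=-59/936
S(7/2) = 439/208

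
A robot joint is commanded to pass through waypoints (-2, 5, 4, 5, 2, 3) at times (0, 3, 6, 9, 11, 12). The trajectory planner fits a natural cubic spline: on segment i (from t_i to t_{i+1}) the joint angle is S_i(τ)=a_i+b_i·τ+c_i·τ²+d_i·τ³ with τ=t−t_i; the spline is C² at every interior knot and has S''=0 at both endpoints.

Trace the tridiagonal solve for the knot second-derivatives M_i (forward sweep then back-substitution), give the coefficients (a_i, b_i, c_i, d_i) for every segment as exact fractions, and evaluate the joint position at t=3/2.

  seg 0: a=-2 b=455/144 c=0 d=-119/1296
  seg 1: a=5 b=49/72 c=-119/144 d=211/1296
  seg 2: a=4 b=17/144 c=23/36 d=-245/1296
  seg 3: a=5 b=-83/72 c=-17/16 d=4/9
  seg 4: a=2 b=-5/72 c=77/48 d=-77/144
S(3/2) = 311/128

Δ: Δ0=7/3, Δ1=-1/3, Δ2=1/3, Δ3=-3/2, Δ4=1
row 1: diag=12, rhs=-16; c'=1/4, d'=-4/3
row 2: denom=12−3·1/4=45/4; d'=(4−3·-4/3)/(45/4)=32/45
row 3: denom=10−3·4/15=46/5; d'=(-11−3·32/45)/(46/5)=-197/138
row 4: denom=6−2·5/23=128/23; d'=(15−2·-197/138)/(128/23)=77/24
back: M4=77/24
back: M3=-197/138−5/23·77/24=-17/8
back: M2=32/45−4/15·-17/8=23/18
back: M1=-4/3−1/4·23/18=-119/72
M: M0=0, M1=-119/72, M2=23/18, M3=-17/8, M4=77/24, M5=0
seg 0: a=-2, c=M0/2=0, d=(M1−M0)/(6·3)=-119/1296, b=Δ0−h0·(2M0+M1)/6=455/144
seg 1: a=5, c=M1/2=-119/144, d=(M2−M1)/(6·3)=211/1296, b=Δ1−h1·(2M1+M2)/6=49/72
seg 2: a=4, c=M2/2=23/36, d=(M3−M2)/(6·3)=-245/1296, b=Δ2−h2·(2M2+M3)/6=17/144
seg 3: a=5, c=M3/2=-17/16, d=(M4−M3)/(6·2)=4/9, b=Δ3−h3·(2M3+M4)/6=-83/72
seg 4: a=2, c=M4/2=77/48, d=(M5−M4)/(6·1)=-77/144, b=Δ4−h4·(2M4+M5)/6=-5/72
t_q=3/2 → seg 0, τ=3/2; S=-2+455/144·τ+0·τ²+-119/1296·τ³=311/128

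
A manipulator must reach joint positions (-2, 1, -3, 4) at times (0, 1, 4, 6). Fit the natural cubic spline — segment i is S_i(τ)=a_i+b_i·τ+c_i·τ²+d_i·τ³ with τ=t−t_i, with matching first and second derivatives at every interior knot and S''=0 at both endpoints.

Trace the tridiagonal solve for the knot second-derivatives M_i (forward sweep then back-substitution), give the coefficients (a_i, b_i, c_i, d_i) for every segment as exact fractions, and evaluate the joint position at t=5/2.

  seg 0: a=-2 b=1625/426 c=0 d=-347/426
  seg 1: a=1 b=292/213 c=-347/142 d=73/142
  seg 2: a=-3 b=251/426 c=155/71 d=-155/426
S(5/2) = -803/1136

Δ: Δ0=3, Δ1=-4/3, Δ2=7/2
row 1: diag=8, rhs=-26; c'=3/8, d'=-13/4
row 2: denom=10−3·3/8=71/8; d'=(29−3·-13/4)/(71/8)=310/71
back: M2=310/71
back: M1=-13/4−3/8·310/71=-347/71
M: M0=0, M1=-347/71, M2=310/71, M3=0
seg 0: a=-2, c=M0/2=0, d=(M1−M0)/(6·1)=-347/426, b=Δ0−h0·(2M0+M1)/6=1625/426
seg 1: a=1, c=M1/2=-347/142, d=(M2−M1)/(6·3)=73/142, b=Δ1−h1·(2M1+M2)/6=292/213
seg 2: a=-3, c=M2/2=155/71, d=(M3−M2)/(6·2)=-155/426, b=Δ2−h2·(2M2+M3)/6=251/426
t_q=5/2 → seg 1, τ=3/2; S=1+292/213·τ+-347/142·τ²+73/142·τ³=-803/1136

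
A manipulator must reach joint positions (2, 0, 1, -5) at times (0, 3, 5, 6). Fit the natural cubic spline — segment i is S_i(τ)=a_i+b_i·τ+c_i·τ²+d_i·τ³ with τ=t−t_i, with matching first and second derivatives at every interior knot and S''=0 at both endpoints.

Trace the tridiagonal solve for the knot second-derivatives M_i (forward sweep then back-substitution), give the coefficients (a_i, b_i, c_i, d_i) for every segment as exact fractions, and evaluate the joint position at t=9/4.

  seg 0: a=2 b=-73/42 c=0 d=5/42
  seg 1: a=0 b=31/21 c=15/14 d=-131/168
  seg 2: a=1 b=-151/42 c=-101/28 d=101/84
S(9/4) = -71/128

Δ: Δ0=-2/3, Δ1=1/2, Δ2=-6
row 1: diag=10, rhs=7; c'=1/5, d'=7/10
row 2: denom=6−2·1/5=28/5; d'=(-39−2·7/10)/(28/5)=-101/14
back: M2=-101/14
back: M1=7/10−1/5·-101/14=15/7
M: M0=0, M1=15/7, M2=-101/14, M3=0
seg 0: a=2, c=M0/2=0, d=(M1−M0)/(6·3)=5/42, b=Δ0−h0·(2M0+M1)/6=-73/42
seg 1: a=0, c=M1/2=15/14, d=(M2−M1)/(6·2)=-131/168, b=Δ1−h1·(2M1+M2)/6=31/21
seg 2: a=1, c=M2/2=-101/28, d=(M3−M2)/(6·1)=101/84, b=Δ2−h2·(2M2+M3)/6=-151/42
t_q=9/4 → seg 0, τ=9/4; S=2+-73/42·τ+0·τ²+5/42·τ³=-71/128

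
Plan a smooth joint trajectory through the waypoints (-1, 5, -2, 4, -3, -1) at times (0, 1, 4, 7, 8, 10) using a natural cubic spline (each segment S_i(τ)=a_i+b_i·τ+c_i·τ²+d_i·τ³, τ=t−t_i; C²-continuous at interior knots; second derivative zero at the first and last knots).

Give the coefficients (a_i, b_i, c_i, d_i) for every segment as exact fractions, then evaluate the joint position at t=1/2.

Δ: Δ0=6, Δ1=-7/3, Δ2=2, Δ3=-7, Δ4=1
row 1: diag=8, rhs=-50; c'=3/8, d'=-25/4
row 2: denom=12−3·3/8=87/8; d'=(26−3·-25/4)/(87/8)=358/87
row 3: denom=8−3·8/29=208/29; d'=(-54−3·358/87)/(208/29)=-37/4
row 4: denom=6−1·29/208=1219/208; d'=(48−1·-37/4)/(1219/208)=11908/1219
back: M4=11908/1219
back: M3=-37/4−29/208·11908/1219=-12936/1219
back: M2=358/87−8/29·-12936/1219=25754/3657
back: M1=-25/4−3/8·25754/3657=-10838/1219
M: M0=0, M1=-10838/1219, M2=25754/3657, M3=-12936/1219, M4=11908/1219, M5=0
seg 0: a=-1, c=M0/2=0, d=(M1−M0)/(6·1)=-5419/3657, b=Δ0−h0·(2M0+M1)/6=27361/3657
seg 1: a=5, c=M1/2=-5419/1219, d=(M2−M1)/(6·3)=29134/32913, b=Δ1−h1·(2M1+M2)/6=11104/3657
seg 2: a=-2, c=M2/2=12877/3657, d=(M3−M2)/(6·3)=-32281/32913, b=Δ2−h2·(2M2+M3)/6=964/3657
seg 3: a=4, c=M3/2=-6468/1219, d=(M4−M3)/(6·1)=12422/3657, b=Δ3−h3·(2M3+M4)/6=-18617/3657
seg 4: a=-3, c=M4/2=5954/1219, d=(M5−M4)/(6·2)=-2977/3657, b=Δ4−h4·(2M4+M5)/6=-20159/3657
t_q=1/2 → seg 0, τ=1/2; S=-1+27361/3657·τ+0·τ²+-5419/3657·τ³=24923/9752

  seg 0: a=-1 b=27361/3657 c=0 d=-5419/3657
  seg 1: a=5 b=11104/3657 c=-5419/1219 d=29134/32913
  seg 2: a=-2 b=964/3657 c=12877/3657 d=-32281/32913
  seg 3: a=4 b=-18617/3657 c=-6468/1219 d=12422/3657
  seg 4: a=-3 b=-20159/3657 c=5954/1219 d=-2977/3657
S(1/2) = 24923/9752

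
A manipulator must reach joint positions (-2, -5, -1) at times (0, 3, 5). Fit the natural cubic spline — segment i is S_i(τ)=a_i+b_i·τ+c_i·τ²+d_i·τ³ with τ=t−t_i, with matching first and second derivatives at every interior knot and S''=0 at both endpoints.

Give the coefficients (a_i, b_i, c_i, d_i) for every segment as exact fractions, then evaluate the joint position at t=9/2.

  seg 0: a=-2 b=-19/10 c=0 d=1/10
  seg 1: a=-5 b=4/5 c=9/10 d=-3/20
S(9/2) = -73/32

Δ: Δ0=-1, Δ1=2
row 1: diag=10, rhs=18; c'=1/5, d'=9/5
back: M1=9/5
M: M0=0, M1=9/5, M2=0
seg 0: a=-2, c=M0/2=0, d=(M1−M0)/(6·3)=1/10, b=Δ0−h0·(2M0+M1)/6=-19/10
seg 1: a=-5, c=M1/2=9/10, d=(M2−M1)/(6·2)=-3/20, b=Δ1−h1·(2M1+M2)/6=4/5
t_q=9/2 → seg 1, τ=3/2; S=-5+4/5·τ+9/10·τ²+-3/20·τ³=-73/32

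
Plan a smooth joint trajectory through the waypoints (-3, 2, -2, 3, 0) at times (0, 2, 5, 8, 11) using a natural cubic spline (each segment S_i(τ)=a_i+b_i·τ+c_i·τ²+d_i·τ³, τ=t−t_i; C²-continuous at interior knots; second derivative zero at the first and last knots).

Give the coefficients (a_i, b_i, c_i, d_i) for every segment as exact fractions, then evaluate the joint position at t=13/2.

Δ: Δ0=5/2, Δ1=-4/3, Δ2=5/3, Δ3=-1
row 1: diag=10, rhs=-23; c'=3/10, d'=-23/10
row 2: denom=12−3·3/10=111/10; d'=(18−3·-23/10)/(111/10)=83/37
row 3: denom=12−3·10/37=414/37; d'=(-16−3·83/37)/(414/37)=-841/414
back: M3=-841/414
back: M2=83/37−10/37·-841/414=578/207
back: M1=-23/10−3/10·578/207=-433/138
M: M0=0, M1=-433/138, M2=578/207, M3=-841/414, M4=0
seg 0: a=-3, c=M0/2=0, d=(M1−M0)/(6·2)=-433/1656, b=Δ0−h0·(2M0+M1)/6=734/207
seg 1: a=2, c=M1/2=-433/276, d=(M2−M1)/(6·3)=2455/7452, b=Δ1−h1·(2M1+M2)/6=169/414
seg 2: a=-2, c=M2/2=289/207, d=(M3−M2)/(6·3)=-1997/7452, b=Δ2−h2·(2M2+M3)/6=-91/828
seg 3: a=3, c=M3/2=-841/828, d=(M4−M3)/(6·3)=841/7452, b=Δ3−h3·(2M3+M4)/6=427/414
t_q=13/2 → seg 2, τ=3/2; S=-2+-91/828·τ+289/207·τ²+-1997/7452·τ³=53/736

  seg 0: a=-3 b=734/207 c=0 d=-433/1656
  seg 1: a=2 b=169/414 c=-433/276 d=2455/7452
  seg 2: a=-2 b=-91/828 c=289/207 d=-1997/7452
  seg 3: a=3 b=427/414 c=-841/828 d=841/7452
S(13/2) = 53/736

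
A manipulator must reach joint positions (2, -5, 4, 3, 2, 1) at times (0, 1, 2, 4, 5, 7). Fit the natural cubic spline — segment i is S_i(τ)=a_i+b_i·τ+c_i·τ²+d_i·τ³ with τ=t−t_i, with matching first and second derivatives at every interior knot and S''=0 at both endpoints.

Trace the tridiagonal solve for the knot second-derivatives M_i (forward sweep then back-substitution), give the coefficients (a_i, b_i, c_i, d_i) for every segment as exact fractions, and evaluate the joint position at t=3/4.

Δ: Δ0=-7, Δ1=9, Δ2=-1/2, Δ3=-1, Δ4=-1/2
row 1: diag=4, rhs=96; c'=1/4, d'=24
row 2: denom=6−1·1/4=23/4; d'=(-57−1·24)/(23/4)=-324/23
row 3: denom=6−2·8/23=122/23; d'=(-3−2·-324/23)/(122/23)=579/122
row 4: denom=6−1·23/122=709/122; d'=(3−1·579/122)/(709/122)=-213/709
back: M4=-213/709
back: M3=579/122−23/122·-213/709=3405/709
back: M2=-324/23−8/23·3405/709=-11172/709
back: M1=24−1/4·-11172/709=19809/709
M: M0=0, M1=19809/709, M2=-11172/709, M3=3405/709, M4=-213/709, M5=0
seg 0: a=2, c=M0/2=0, d=(M1−M0)/(6·1)=6603/1418, b=Δ0−h0·(2M0+M1)/6=-16529/1418
seg 1: a=-5, c=M1/2=19809/1418, d=(M2−M1)/(6·1)=-10327/1418, b=Δ1−h1·(2M1+M2)/6=1640/709
seg 2: a=4, c=M2/2=-5586/709, d=(M3−M2)/(6·2)=4859/2836, b=Δ2−h2·(2M2+M3)/6=11917/1418
seg 3: a=3, c=M3/2=3405/1418, d=(M4−M3)/(6·1)=-603/709, b=Δ3−h3·(2M3+M4)/6=-3617/1418
seg 4: a=2, c=M4/2=-213/1418, d=(M5−M4)/(6·2)=71/2836, b=Δ4−h4·(2M4+M5)/6=-425/1418
t_q=3/4 → seg 0, τ=3/4; S=2+-16529/1418·τ+0·τ²+6603/1418·τ³=-433607/90752

  seg 0: a=2 b=-16529/1418 c=0 d=6603/1418
  seg 1: a=-5 b=1640/709 c=19809/1418 d=-10327/1418
  seg 2: a=4 b=11917/1418 c=-5586/709 d=4859/2836
  seg 3: a=3 b=-3617/1418 c=3405/1418 d=-603/709
  seg 4: a=2 b=-425/1418 c=-213/1418 d=71/2836
S(3/4) = -433607/90752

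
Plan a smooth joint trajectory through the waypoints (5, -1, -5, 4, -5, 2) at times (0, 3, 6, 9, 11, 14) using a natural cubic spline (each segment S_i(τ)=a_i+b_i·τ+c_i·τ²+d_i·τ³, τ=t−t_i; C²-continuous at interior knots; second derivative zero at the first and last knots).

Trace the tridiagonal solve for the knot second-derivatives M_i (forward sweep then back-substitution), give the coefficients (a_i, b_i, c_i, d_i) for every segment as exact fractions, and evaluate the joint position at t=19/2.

  seg 0: a=5 b=-1097/660 c=0 d=-223/5940
  seg 1: a=-1 b=-883/330 c=-223/660 d=311/1188
  seg 2: a=-5 b=1561/660 c=111/55 d=-3577/5940
  seg 3: a=4 b=-589/330 c=-449/132 d=1349/1320
  seg 4: a=-5 b=-172/55 c=901/330 d=-901/2970
S(19/2) = 1679/704

Δ: Δ0=-2, Δ1=-4/3, Δ2=3, Δ3=-9/2, Δ4=7/3
row 1: diag=12, rhs=4; c'=1/4, d'=1/3
row 2: denom=12−3·1/4=45/4; d'=(26−3·1/3)/(45/4)=20/9
row 3: denom=10−3·4/15=46/5; d'=(-45−3·20/9)/(46/5)=-775/138
row 4: denom=10−2·5/23=220/23; d'=(41−2·-775/138)/(220/23)=901/165
back: M4=901/165
back: M3=-775/138−5/23·901/165=-449/66
back: M2=20/9−4/15·-449/66=222/55
back: M1=1/3−1/4·222/55=-223/330
M: M0=0, M1=-223/330, M2=222/55, M3=-449/66, M4=901/165, M5=0
seg 0: a=5, c=M0/2=0, d=(M1−M0)/(6·3)=-223/5940, b=Δ0−h0·(2M0+M1)/6=-1097/660
seg 1: a=-1, c=M1/2=-223/660, d=(M2−M1)/(6·3)=311/1188, b=Δ1−h1·(2M1+M2)/6=-883/330
seg 2: a=-5, c=M2/2=111/55, d=(M3−M2)/(6·3)=-3577/5940, b=Δ2−h2·(2M2+M3)/6=1561/660
seg 3: a=4, c=M3/2=-449/132, d=(M4−M3)/(6·2)=1349/1320, b=Δ3−h3·(2M3+M4)/6=-589/330
seg 4: a=-5, c=M4/2=901/330, d=(M5−M4)/(6·3)=-901/2970, b=Δ4−h4·(2M4+M5)/6=-172/55
t_q=19/2 → seg 3, τ=1/2; S=4+-589/330·τ+-449/132·τ²+1349/1320·τ³=1679/704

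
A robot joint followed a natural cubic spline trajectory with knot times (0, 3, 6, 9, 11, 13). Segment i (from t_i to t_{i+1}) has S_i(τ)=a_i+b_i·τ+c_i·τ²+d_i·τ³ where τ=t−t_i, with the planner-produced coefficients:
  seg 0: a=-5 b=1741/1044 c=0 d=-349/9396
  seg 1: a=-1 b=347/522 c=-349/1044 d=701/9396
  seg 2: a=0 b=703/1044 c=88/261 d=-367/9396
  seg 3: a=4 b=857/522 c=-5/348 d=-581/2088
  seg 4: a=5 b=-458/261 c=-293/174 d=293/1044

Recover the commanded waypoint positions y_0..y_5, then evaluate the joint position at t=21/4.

y_0=-5 y_1=-1 y_2=0 y_3=4 y_4=5 y_5=-3
S(21/4) = -2575/7424

y_0 = S_0(0) = a_0 = -5
y_1 = S_1(0) = a_1 = -1
y_2 = S_2(0) = a_2 = 0
y_3 = S_3(0) = a_3 = 4
y_4 = S_4(0) = a_4 = 5
y_5 = S_4(2) = -3
t_q=21/4 is in segment 1 (τ=9/4); S_1(τ)=-2575/7424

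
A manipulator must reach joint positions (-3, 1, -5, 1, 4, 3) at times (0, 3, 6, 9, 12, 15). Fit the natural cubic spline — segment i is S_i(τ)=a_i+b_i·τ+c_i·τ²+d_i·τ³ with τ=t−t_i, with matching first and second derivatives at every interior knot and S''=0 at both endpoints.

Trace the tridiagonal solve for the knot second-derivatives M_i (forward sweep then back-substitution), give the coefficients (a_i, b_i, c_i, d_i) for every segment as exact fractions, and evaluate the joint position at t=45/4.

Δ: Δ0=4/3, Δ1=-2, Δ2=2, Δ3=1, Δ4=-1/3
row 1: diag=12, rhs=-20; c'=1/4, d'=-5/3
row 2: denom=12−3·1/4=45/4; d'=(24−3·-5/3)/(45/4)=116/45
row 3: denom=12−3·4/15=56/5; d'=(-6−3·116/45)/(56/5)=-103/84
row 4: denom=12−3·15/56=627/56; d'=(-8−3·-103/84)/(627/56)=-22/57
back: M4=-22/57
back: M3=-103/84−15/56·-22/57=-64/57
back: M2=116/45−4/15·-64/57=164/57
back: M1=-5/3−1/4·164/57=-136/57
M: M0=0, M1=-136/57, M2=164/57, M3=-64/57, M4=-22/57, M5=0
seg 0: a=-3, c=M0/2=0, d=(M1−M0)/(6·3)=-68/513, b=Δ0−h0·(2M0+M1)/6=48/19
seg 1: a=1, c=M1/2=-68/57, d=(M2−M1)/(6·3)=50/171, b=Δ1−h1·(2M1+M2)/6=-20/19
seg 2: a=-5, c=M2/2=82/57, d=(M3−M2)/(6·3)=-2/9, b=Δ2−h2·(2M2+M3)/6=-6/19
seg 3: a=1, c=M3/2=-32/57, d=(M4−M3)/(6·3)=7/171, b=Δ3−h3·(2M3+M4)/6=44/19
seg 4: a=4, c=M4/2=-11/57, d=(M5−M4)/(6·3)=11/513, b=Δ4−h4·(2M4+M5)/6=1/19
t_q=45/4 → seg 3, τ=9/4; S=1+44/19·τ+-32/57·τ²+7/171·τ³=4663/1216

  seg 0: a=-3 b=48/19 c=0 d=-68/513
  seg 1: a=1 b=-20/19 c=-68/57 d=50/171
  seg 2: a=-5 b=-6/19 c=82/57 d=-2/9
  seg 3: a=1 b=44/19 c=-32/57 d=7/171
  seg 4: a=4 b=1/19 c=-11/57 d=11/513
S(45/4) = 4663/1216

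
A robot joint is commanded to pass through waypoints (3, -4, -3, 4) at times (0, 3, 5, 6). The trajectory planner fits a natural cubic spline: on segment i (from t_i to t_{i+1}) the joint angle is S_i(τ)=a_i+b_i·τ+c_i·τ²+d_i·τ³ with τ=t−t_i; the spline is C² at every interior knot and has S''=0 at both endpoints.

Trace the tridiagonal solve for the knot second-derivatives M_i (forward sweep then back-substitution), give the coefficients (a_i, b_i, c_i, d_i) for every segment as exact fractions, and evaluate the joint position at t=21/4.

  seg 0: a=3 b=-107/42 c=0 d=1/42
  seg 1: a=-4 b=-40/21 c=3/14 d=83/168
  seg 2: a=-3 b=205/42 c=89/28 d=-89/84
S(21/4) = -409/256

Δ: Δ0=-7/3, Δ1=1/2, Δ2=7
row 1: diag=10, rhs=17; c'=1/5, d'=17/10
row 2: denom=6−2·1/5=28/5; d'=(39−2·17/10)/(28/5)=89/14
back: M2=89/14
back: M1=17/10−1/5·89/14=3/7
M: M0=0, M1=3/7, M2=89/14, M3=0
seg 0: a=3, c=M0/2=0, d=(M1−M0)/(6·3)=1/42, b=Δ0−h0·(2M0+M1)/6=-107/42
seg 1: a=-4, c=M1/2=3/14, d=(M2−M1)/(6·2)=83/168, b=Δ1−h1·(2M1+M2)/6=-40/21
seg 2: a=-3, c=M2/2=89/28, d=(M3−M2)/(6·1)=-89/84, b=Δ2−h2·(2M2+M3)/6=205/42
t_q=21/4 → seg 2, τ=1/4; S=-3+205/42·τ+89/28·τ²+-89/84·τ³=-409/256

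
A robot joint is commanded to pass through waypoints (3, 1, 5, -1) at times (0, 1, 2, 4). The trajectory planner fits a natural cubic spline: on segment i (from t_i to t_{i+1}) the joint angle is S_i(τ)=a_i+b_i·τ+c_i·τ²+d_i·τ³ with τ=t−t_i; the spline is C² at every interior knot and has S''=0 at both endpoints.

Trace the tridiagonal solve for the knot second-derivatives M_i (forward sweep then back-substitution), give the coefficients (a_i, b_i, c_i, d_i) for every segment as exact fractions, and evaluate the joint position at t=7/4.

Δ: Δ0=-2, Δ1=4, Δ2=-3
row 1: diag=4, rhs=36; c'=1/4, d'=9
row 2: denom=6−1·1/4=23/4; d'=(-42−1·9)/(23/4)=-204/23
back: M2=-204/23
back: M1=9−1/4·-204/23=258/23
M: M0=0, M1=258/23, M2=-204/23, M3=0
seg 0: a=3, c=M0/2=0, d=(M1−M0)/(6·1)=43/23, b=Δ0−h0·(2M0+M1)/6=-89/23
seg 1: a=1, c=M1/2=129/23, d=(M2−M1)/(6·1)=-77/23, b=Δ1−h1·(2M1+M2)/6=40/23
seg 2: a=5, c=M2/2=-102/23, d=(M3−M2)/(6·2)=17/23, b=Δ2−h2·(2M2+M3)/6=67/23
t_q=7/4 → seg 1, τ=3/4; S=1+40/23·τ+129/23·τ²+-77/23·τ³=259/64

  seg 0: a=3 b=-89/23 c=0 d=43/23
  seg 1: a=1 b=40/23 c=129/23 d=-77/23
  seg 2: a=5 b=67/23 c=-102/23 d=17/23
S(7/4) = 259/64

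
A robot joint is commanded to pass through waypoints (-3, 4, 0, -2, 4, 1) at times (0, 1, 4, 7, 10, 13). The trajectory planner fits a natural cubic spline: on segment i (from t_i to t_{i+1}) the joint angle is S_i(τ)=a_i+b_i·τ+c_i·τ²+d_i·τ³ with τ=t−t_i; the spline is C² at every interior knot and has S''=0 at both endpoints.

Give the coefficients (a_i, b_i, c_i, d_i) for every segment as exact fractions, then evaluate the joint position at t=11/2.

Δ: Δ0=7, Δ1=-4/3, Δ2=-2/3, Δ3=2, Δ4=-1
row 1: diag=8, rhs=-50; c'=3/8, d'=-25/4
row 2: denom=12−3·3/8=87/8; d'=(4−3·-25/4)/(87/8)=182/87
row 3: denom=12−3·8/29=324/29; d'=(16−3·182/87)/(324/29)=47/54
row 4: denom=12−3·29/108=403/36; d'=(-18−3·47/54)/(403/36)=-742/403
back: M4=-742/403
back: M3=47/54−29/108·-742/403=550/403
back: M2=182/87−8/29·550/403=2074/1209
back: M1=-25/4−3/8·2074/1209=-2778/403
M: M0=0, M1=-2778/403, M2=2074/1209, M3=550/403, M4=-742/403, M5=0
seg 0: a=-3, c=M0/2=0, d=(M1−M0)/(6·1)=-463/403, b=Δ0−h0·(2M0+M1)/6=3284/403
seg 1: a=4, c=M1/2=-1389/403, d=(M2−M1)/(6·3)=5204/10881, b=Δ1−h1·(2M1+M2)/6=1895/403
seg 2: a=0, c=M2/2=1037/1209, d=(M3−M2)/(6·3)=-212/10881, b=Δ2−h2·(2M2+M3)/6=-95/31
seg 3: a=-2, c=M3/2=275/403, d=(M4−M3)/(6·3)=-646/3627, b=Δ3−h3·(2M3+M4)/6=627/403
seg 4: a=4, c=M4/2=-371/403, d=(M5−M4)/(6·3)=371/3627, b=Δ4−h4·(2M4+M5)/6=339/403
t_q=11/2 → seg 2, τ=3/2; S=0+-95/31·τ+1037/1209·τ²+-212/10881·τ³=-4405/1612

  seg 0: a=-3 b=3284/403 c=0 d=-463/403
  seg 1: a=4 b=1895/403 c=-1389/403 d=5204/10881
  seg 2: a=0 b=-95/31 c=1037/1209 d=-212/10881
  seg 3: a=-2 b=627/403 c=275/403 d=-646/3627
  seg 4: a=4 b=339/403 c=-371/403 d=371/3627
S(11/2) = -4405/1612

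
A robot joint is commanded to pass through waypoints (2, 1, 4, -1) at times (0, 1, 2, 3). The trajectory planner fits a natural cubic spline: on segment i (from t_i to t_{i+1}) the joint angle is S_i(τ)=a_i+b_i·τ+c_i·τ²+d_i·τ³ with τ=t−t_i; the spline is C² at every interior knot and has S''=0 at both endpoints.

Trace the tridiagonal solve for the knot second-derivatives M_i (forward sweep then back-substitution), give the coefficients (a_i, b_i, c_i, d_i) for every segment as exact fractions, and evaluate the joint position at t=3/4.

  seg 0: a=2 b=-13/5 c=0 d=8/5
  seg 1: a=1 b=11/5 c=24/5 d=-4
  seg 2: a=4 b=-1/5 c=-36/5 d=12/5
S(3/4) = 29/40

Δ: Δ0=-1, Δ1=3, Δ2=-5
row 1: diag=4, rhs=24; c'=1/4, d'=6
row 2: denom=4−1·1/4=15/4; d'=(-48−1·6)/(15/4)=-72/5
back: M2=-72/5
back: M1=6−1/4·-72/5=48/5
M: M0=0, M1=48/5, M2=-72/5, M3=0
seg 0: a=2, c=M0/2=0, d=(M1−M0)/(6·1)=8/5, b=Δ0−h0·(2M0+M1)/6=-13/5
seg 1: a=1, c=M1/2=24/5, d=(M2−M1)/(6·1)=-4, b=Δ1−h1·(2M1+M2)/6=11/5
seg 2: a=4, c=M2/2=-36/5, d=(M3−M2)/(6·1)=12/5, b=Δ2−h2·(2M2+M3)/6=-1/5
t_q=3/4 → seg 0, τ=3/4; S=2+-13/5·τ+0·τ²+8/5·τ³=29/40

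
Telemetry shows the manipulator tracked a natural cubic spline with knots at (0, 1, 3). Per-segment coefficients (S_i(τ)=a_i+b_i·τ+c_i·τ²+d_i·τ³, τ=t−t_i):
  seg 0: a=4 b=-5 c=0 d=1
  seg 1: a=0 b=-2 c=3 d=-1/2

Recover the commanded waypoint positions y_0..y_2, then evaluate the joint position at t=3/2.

y_0=4 y_1=0 y_2=4
S(3/2) = -5/16

y_0 = S_0(0) = a_0 = 4
y_1 = S_1(0) = a_1 = 0
y_2 = S_1(2) = 4
t_q=3/2 is in segment 1 (τ=1/2); S_1(τ)=-5/16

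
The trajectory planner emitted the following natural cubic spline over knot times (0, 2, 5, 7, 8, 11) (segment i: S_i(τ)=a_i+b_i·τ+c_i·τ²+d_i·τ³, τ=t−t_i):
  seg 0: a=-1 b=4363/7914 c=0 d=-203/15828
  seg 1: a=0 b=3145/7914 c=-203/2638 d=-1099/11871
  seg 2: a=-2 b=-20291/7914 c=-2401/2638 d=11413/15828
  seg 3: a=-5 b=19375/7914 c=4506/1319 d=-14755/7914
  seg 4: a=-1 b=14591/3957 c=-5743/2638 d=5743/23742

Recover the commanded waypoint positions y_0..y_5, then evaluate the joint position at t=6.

y_0=-1 y_1=0 y_2=-2 y_3=-5 y_4=-1 y_5=-3
S(6) = -25077/5276

y_0 = S_0(0) = a_0 = -1
y_1 = S_1(0) = a_1 = 0
y_2 = S_2(0) = a_2 = -2
y_3 = S_3(0) = a_3 = -5
y_4 = S_4(0) = a_4 = -1
y_5 = S_4(3) = -3
t_q=6 is in segment 2 (τ=1); S_2(τ)=-25077/5276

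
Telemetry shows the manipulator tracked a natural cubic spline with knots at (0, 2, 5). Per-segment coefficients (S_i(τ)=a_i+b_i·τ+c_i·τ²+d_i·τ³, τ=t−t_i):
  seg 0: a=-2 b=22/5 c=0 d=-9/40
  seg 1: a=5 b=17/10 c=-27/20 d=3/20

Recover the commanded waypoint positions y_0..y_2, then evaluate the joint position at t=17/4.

y_0 = S_0(0) = a_0 = -2
y_1 = S_1(0) = a_1 = 5
y_2 = S_1(3) = 2
t_q=17/4 is in segment 1 (τ=9/4); S_1(τ)=947/256

y_0=-2 y_1=5 y_2=2
S(17/4) = 947/256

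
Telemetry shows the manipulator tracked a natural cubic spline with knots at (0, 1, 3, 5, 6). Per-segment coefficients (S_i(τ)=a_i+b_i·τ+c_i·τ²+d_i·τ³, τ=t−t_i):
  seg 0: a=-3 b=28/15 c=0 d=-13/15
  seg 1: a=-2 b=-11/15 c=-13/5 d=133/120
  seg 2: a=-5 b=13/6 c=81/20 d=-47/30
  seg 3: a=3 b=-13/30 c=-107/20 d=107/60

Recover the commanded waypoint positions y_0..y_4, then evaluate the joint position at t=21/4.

y_0 = S_0(0) = a_0 = -3
y_1 = S_1(0) = a_1 = -2
y_2 = S_2(0) = a_2 = -5
y_3 = S_3(0) = a_3 = 3
y_4 = S_3(1) = -1
t_q=21/4 is in segment 3 (τ=1/4); S_3(τ)=3309/1280

y_0=-3 y_1=-2 y_2=-5 y_3=3 y_4=-1
S(21/4) = 3309/1280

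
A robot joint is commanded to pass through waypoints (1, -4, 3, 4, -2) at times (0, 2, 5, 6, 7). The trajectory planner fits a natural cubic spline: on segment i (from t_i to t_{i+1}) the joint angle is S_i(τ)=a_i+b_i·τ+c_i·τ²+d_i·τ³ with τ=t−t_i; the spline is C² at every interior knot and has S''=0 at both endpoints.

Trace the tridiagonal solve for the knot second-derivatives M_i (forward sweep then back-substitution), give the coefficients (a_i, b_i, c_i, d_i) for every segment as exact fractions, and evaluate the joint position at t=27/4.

  seg 0: a=1 b=-1462/411 c=0 d=869/3288
  seg 1: a=-4 b=-317/822 c=869/548 d=-1117/4932
  seg 2: a=3 b=4955/1644 c=-62/137 d=-2567/1644
  seg 3: a=4 b=-2117/822 c=-2815/548 d=2815/1644
S(27/4) = -3461/35072

Δ: Δ0=-5/2, Δ1=7/3, Δ2=1, Δ3=-6
row 1: diag=10, rhs=29; c'=3/10, d'=29/10
row 2: denom=8−3·3/10=71/10; d'=(-8−3·29/10)/(71/10)=-167/71
row 3: denom=4−1·10/71=274/71; d'=(-42−1·-167/71)/(274/71)=-2815/274
back: M3=-2815/274
back: M2=-167/71−10/71·-2815/274=-124/137
back: M1=29/10−3/10·-124/137=869/274
M: M0=0, M1=869/274, M2=-124/137, M3=-2815/274, M4=0
seg 0: a=1, c=M0/2=0, d=(M1−M0)/(6·2)=869/3288, b=Δ0−h0·(2M0+M1)/6=-1462/411
seg 1: a=-4, c=M1/2=869/548, d=(M2−M1)/(6·3)=-1117/4932, b=Δ1−h1·(2M1+M2)/6=-317/822
seg 2: a=3, c=M2/2=-62/137, d=(M3−M2)/(6·1)=-2567/1644, b=Δ2−h2·(2M2+M3)/6=4955/1644
seg 3: a=4, c=M3/2=-2815/548, d=(M4−M3)/(6·1)=2815/1644, b=Δ3−h3·(2M3+M4)/6=-2117/822
t_q=27/4 → seg 3, τ=3/4; S=4+-2117/822·τ+-2815/548·τ²+2815/1644·τ³=-3461/35072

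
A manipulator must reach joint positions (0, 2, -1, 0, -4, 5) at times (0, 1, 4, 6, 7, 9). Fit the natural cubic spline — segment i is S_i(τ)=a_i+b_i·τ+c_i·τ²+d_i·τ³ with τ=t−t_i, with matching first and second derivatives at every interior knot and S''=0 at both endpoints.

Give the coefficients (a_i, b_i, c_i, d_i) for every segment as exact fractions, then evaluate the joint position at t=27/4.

  seg 0: a=0 b=11869/4586 c=0 d=-2697/4586
  seg 1: a=2 b=1889/2293 c=-8091/4586 d=5303/13758
  seg 2: a=-1 b=2959/4586 c=3909/2293 d=-8151/9172
  seg 3: a=0 b=-14675/4586 c=-16635/4586 d=6483/2293
  seg 4: a=-4 b=-9047/4586 c=22263/4586 d=-7421/9172
S(27/4) = -476589/146752

Δ: Δ0=2, Δ1=-1, Δ2=1/2, Δ3=-4, Δ4=9/2
row 1: diag=8, rhs=-18; c'=3/8, d'=-9/4
row 2: denom=10−3·3/8=71/8; d'=(9−3·-9/4)/(71/8)=126/71
row 3: denom=6−2·16/71=394/71; d'=(-27−2·126/71)/(394/71)=-2169/394
row 4: denom=6−1·71/394=2293/394; d'=(51−1·-2169/394)/(2293/394)=22263/2293
back: M4=22263/2293
back: M3=-2169/394−71/394·22263/2293=-16635/2293
back: M2=126/71−16/71·-16635/2293=7818/2293
back: M1=-9/4−3/8·7818/2293=-8091/2293
M: M0=0, M1=-8091/2293, M2=7818/2293, M3=-16635/2293, M4=22263/2293, M5=0
seg 0: a=0, c=M0/2=0, d=(M1−M0)/(6·1)=-2697/4586, b=Δ0−h0·(2M0+M1)/6=11869/4586
seg 1: a=2, c=M1/2=-8091/4586, d=(M2−M1)/(6·3)=5303/13758, b=Δ1−h1·(2M1+M2)/6=1889/2293
seg 2: a=-1, c=M2/2=3909/2293, d=(M3−M2)/(6·2)=-8151/9172, b=Δ2−h2·(2M2+M3)/6=2959/4586
seg 3: a=0, c=M3/2=-16635/4586, d=(M4−M3)/(6·1)=6483/2293, b=Δ3−h3·(2M3+M4)/6=-14675/4586
seg 4: a=-4, c=M4/2=22263/4586, d=(M5−M4)/(6·2)=-7421/9172, b=Δ4−h4·(2M4+M5)/6=-9047/4586
t_q=27/4 → seg 3, τ=3/4; S=0+-14675/4586·τ+-16635/4586·τ²+6483/2293·τ³=-476589/146752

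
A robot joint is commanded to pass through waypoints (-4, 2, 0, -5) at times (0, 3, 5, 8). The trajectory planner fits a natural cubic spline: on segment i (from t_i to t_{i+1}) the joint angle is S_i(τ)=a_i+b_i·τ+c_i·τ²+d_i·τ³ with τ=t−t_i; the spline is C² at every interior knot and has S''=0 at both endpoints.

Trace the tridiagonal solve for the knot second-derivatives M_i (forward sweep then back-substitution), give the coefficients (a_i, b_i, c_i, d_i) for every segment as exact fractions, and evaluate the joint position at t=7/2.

  seg 0: a=-4 b=139/48 c=0 d=-43/432
  seg 1: a=2 b=5/24 c=-43/48 d=7/48
  seg 2: a=0 b=-13/8 c=-1/48 d=1/432
S(7/2) = 243/128

Δ: Δ0=2, Δ1=-1, Δ2=-5/3
row 1: diag=10, rhs=-18; c'=1/5, d'=-9/5
row 2: denom=10−2·1/5=48/5; d'=(-4−2·-9/5)/(48/5)=-1/24
back: M2=-1/24
back: M1=-9/5−1/5·-1/24=-43/24
M: M0=0, M1=-43/24, M2=-1/24, M3=0
seg 0: a=-4, c=M0/2=0, d=(M1−M0)/(6·3)=-43/432, b=Δ0−h0·(2M0+M1)/6=139/48
seg 1: a=2, c=M1/2=-43/48, d=(M2−M1)/(6·2)=7/48, b=Δ1−h1·(2M1+M2)/6=5/24
seg 2: a=0, c=M2/2=-1/48, d=(M3−M2)/(6·3)=1/432, b=Δ2−h2·(2M2+M3)/6=-13/8
t_q=7/2 → seg 1, τ=1/2; S=2+5/24·τ+-43/48·τ²+7/48·τ³=243/128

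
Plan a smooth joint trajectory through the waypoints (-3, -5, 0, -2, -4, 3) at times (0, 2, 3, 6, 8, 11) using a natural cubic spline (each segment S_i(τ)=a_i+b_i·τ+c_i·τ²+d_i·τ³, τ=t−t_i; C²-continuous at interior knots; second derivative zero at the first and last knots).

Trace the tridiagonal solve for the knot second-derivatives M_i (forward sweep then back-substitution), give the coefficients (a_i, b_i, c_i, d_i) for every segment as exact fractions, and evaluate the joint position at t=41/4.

Δ: Δ0=-1, Δ1=5, Δ2=-2/3, Δ3=-1, Δ4=7/3
row 1: diag=6, rhs=36; c'=1/6, d'=6
row 2: denom=8−1·1/6=47/6; d'=(-34−1·6)/(47/6)=-240/47
row 3: denom=10−3·18/47=416/47; d'=(-2−3·-240/47)/(416/47)=313/208
row 4: denom=10−2·47/208=993/104; d'=(20−2·313/208)/(993/104)=589/331
back: M4=589/331
back: M3=313/208−47/208·589/331=365/331
back: M2=-240/47−18/47·365/331=-1830/331
back: M1=6−1/6·-1830/331=2291/331
M: M0=0, M1=2291/331, M2=-1830/331, M3=365/331, M4=589/331, M5=0
seg 0: a=-3, c=M0/2=0, d=(M1−M0)/(6·2)=2291/3972, b=Δ0−h0·(2M0+M1)/6=-3284/993
seg 1: a=-5, c=M1/2=2291/662, d=(M2−M1)/(6·1)=-4121/1986, b=Δ1−h1·(2M1+M2)/6=3589/993
seg 2: a=0, c=M2/2=-915/331, d=(M3−M2)/(6·3)=2195/5958, b=Δ2−h2·(2M2+M3)/6=8561/1986
seg 3: a=-2, c=M3/2=365/662, d=(M4−M3)/(6·2)=56/993, b=Δ3−h3·(2M3+M4)/6=-2312/993
seg 4: a=-4, c=M4/2=589/662, d=(M5−M4)/(6·3)=-589/5958, b=Δ4−h4·(2M4+M5)/6=550/993
t_q=41/4 → seg 4, τ=9/4; S=-4+550/993·τ+589/662·τ²+-589/5958·τ³=26455/42368

  seg 0: a=-3 b=-3284/993 c=0 d=2291/3972
  seg 1: a=-5 b=3589/993 c=2291/662 d=-4121/1986
  seg 2: a=0 b=8561/1986 c=-915/331 d=2195/5958
  seg 3: a=-2 b=-2312/993 c=365/662 d=56/993
  seg 4: a=-4 b=550/993 c=589/662 d=-589/5958
S(41/4) = 26455/42368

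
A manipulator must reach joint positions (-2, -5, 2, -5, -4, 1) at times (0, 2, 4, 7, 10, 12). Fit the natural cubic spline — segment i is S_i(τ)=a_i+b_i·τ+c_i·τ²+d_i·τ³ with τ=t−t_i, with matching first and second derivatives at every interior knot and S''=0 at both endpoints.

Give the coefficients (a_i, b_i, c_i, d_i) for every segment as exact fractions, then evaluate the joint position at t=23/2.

  seg 0: a=-2 b=-4101/1286 c=0 d=543/1286
  seg 1: a=-5 b=2415/1286 c=1629/643 d=-2215/2572
  seg 2: a=2 b=2157/1286 c=-3387/1286 d=7505/17361
  seg 3: a=-5 b=-3155/1286 c=4849/3858 d=-1898/17361
  seg 4: a=-4 b=2747/1286 c=351/1286 d=-117/2572
S(23/2) = -6899/20576

Δ: Δ0=-3/2, Δ1=7/2, Δ2=-7/3, Δ3=1/3, Δ4=5/2
row 1: diag=8, rhs=30; c'=1/4, d'=15/4
row 2: denom=10−2·1/4=19/2; d'=(-35−2·15/4)/(19/2)=-85/19
row 3: denom=12−3·6/19=210/19; d'=(16−3·-85/19)/(210/19)=559/210
row 4: denom=10−3·19/70=643/70; d'=(13−3·559/210)/(643/70)=351/643
back: M4=351/643
back: M3=559/210−19/70·351/643=4849/1929
back: M2=-85/19−6/19·4849/1929=-3387/643
back: M1=15/4−1/4·-3387/643=3258/643
M: M0=0, M1=3258/643, M2=-3387/643, M3=4849/1929, M4=351/643, M5=0
seg 0: a=-2, c=M0/2=0, d=(M1−M0)/(6·2)=543/1286, b=Δ0−h0·(2M0+M1)/6=-4101/1286
seg 1: a=-5, c=M1/2=1629/643, d=(M2−M1)/(6·2)=-2215/2572, b=Δ1−h1·(2M1+M2)/6=2415/1286
seg 2: a=2, c=M2/2=-3387/1286, d=(M3−M2)/(6·3)=7505/17361, b=Δ2−h2·(2M2+M3)/6=2157/1286
seg 3: a=-5, c=M3/2=4849/3858, d=(M4−M3)/(6·3)=-1898/17361, b=Δ3−h3·(2M3+M4)/6=-3155/1286
seg 4: a=-4, c=M4/2=351/1286, d=(M5−M4)/(6·2)=-117/2572, b=Δ4−h4·(2M4+M5)/6=2747/1286
t_q=23/2 → seg 4, τ=3/2; S=-4+2747/1286·τ+351/1286·τ²+-117/2572·τ³=-6899/20576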